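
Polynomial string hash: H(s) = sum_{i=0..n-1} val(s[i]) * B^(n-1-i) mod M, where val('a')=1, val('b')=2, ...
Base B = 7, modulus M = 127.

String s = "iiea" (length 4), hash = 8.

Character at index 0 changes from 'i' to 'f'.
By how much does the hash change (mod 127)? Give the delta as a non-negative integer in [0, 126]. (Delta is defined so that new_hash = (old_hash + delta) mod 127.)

Answer: 114

Derivation:
Delta formula: (val(new) - val(old)) * B^(n-1-k) mod M
  val('f') - val('i') = 6 - 9 = -3
  B^(n-1-k) = 7^3 mod 127 = 89
  Delta = -3 * 89 mod 127 = 114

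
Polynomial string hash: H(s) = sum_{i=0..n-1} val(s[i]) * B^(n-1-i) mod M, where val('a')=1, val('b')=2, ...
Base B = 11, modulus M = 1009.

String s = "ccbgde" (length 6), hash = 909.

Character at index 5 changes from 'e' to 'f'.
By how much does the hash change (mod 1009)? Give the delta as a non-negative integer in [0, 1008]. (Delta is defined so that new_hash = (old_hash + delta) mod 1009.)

Delta formula: (val(new) - val(old)) * B^(n-1-k) mod M
  val('f') - val('e') = 6 - 5 = 1
  B^(n-1-k) = 11^0 mod 1009 = 1
  Delta = 1 * 1 mod 1009 = 1

Answer: 1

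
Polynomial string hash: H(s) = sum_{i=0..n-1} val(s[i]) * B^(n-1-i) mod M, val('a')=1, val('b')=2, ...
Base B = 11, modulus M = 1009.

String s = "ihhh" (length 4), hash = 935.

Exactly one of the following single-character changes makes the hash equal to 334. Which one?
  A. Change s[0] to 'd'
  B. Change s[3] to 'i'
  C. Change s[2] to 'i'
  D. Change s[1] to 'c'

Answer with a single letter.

Answer: A

Derivation:
Option A: s[0]='i'->'d', delta=(4-9)*11^3 mod 1009 = 408, hash=935+408 mod 1009 = 334 <-- target
Option B: s[3]='h'->'i', delta=(9-8)*11^0 mod 1009 = 1, hash=935+1 mod 1009 = 936
Option C: s[2]='h'->'i', delta=(9-8)*11^1 mod 1009 = 11, hash=935+11 mod 1009 = 946
Option D: s[1]='h'->'c', delta=(3-8)*11^2 mod 1009 = 404, hash=935+404 mod 1009 = 330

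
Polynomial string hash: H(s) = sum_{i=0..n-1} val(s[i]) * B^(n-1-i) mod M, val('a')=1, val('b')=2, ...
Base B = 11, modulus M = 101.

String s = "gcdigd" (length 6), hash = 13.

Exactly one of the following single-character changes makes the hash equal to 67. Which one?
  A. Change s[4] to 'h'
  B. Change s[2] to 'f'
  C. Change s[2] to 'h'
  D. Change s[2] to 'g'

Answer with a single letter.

Answer: D

Derivation:
Option A: s[4]='g'->'h', delta=(8-7)*11^1 mod 101 = 11, hash=13+11 mod 101 = 24
Option B: s[2]='d'->'f', delta=(6-4)*11^3 mod 101 = 36, hash=13+36 mod 101 = 49
Option C: s[2]='d'->'h', delta=(8-4)*11^3 mod 101 = 72, hash=13+72 mod 101 = 85
Option D: s[2]='d'->'g', delta=(7-4)*11^3 mod 101 = 54, hash=13+54 mod 101 = 67 <-- target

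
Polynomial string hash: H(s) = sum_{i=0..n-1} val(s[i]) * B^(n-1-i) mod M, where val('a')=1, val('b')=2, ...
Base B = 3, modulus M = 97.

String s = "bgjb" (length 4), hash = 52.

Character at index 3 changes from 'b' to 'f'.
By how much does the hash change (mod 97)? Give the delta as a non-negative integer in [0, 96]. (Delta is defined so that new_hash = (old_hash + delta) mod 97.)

Answer: 4

Derivation:
Delta formula: (val(new) - val(old)) * B^(n-1-k) mod M
  val('f') - val('b') = 6 - 2 = 4
  B^(n-1-k) = 3^0 mod 97 = 1
  Delta = 4 * 1 mod 97 = 4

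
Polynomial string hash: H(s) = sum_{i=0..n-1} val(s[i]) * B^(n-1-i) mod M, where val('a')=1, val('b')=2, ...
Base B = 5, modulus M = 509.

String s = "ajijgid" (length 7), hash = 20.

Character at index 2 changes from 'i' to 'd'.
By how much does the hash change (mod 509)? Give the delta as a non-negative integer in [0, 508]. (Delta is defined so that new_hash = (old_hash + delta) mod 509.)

Delta formula: (val(new) - val(old)) * B^(n-1-k) mod M
  val('d') - val('i') = 4 - 9 = -5
  B^(n-1-k) = 5^4 mod 509 = 116
  Delta = -5 * 116 mod 509 = 438

Answer: 438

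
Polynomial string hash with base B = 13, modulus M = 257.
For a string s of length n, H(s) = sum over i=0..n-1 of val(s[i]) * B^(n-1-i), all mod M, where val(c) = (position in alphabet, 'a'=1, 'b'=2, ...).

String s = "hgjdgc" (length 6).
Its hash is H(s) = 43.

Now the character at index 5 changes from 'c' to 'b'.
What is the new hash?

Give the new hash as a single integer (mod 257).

val('c') = 3, val('b') = 2
Position k = 5, exponent = n-1-k = 0
B^0 mod M = 13^0 mod 257 = 1
Delta = (2 - 3) * 1 mod 257 = 256
New hash = (43 + 256) mod 257 = 42

Answer: 42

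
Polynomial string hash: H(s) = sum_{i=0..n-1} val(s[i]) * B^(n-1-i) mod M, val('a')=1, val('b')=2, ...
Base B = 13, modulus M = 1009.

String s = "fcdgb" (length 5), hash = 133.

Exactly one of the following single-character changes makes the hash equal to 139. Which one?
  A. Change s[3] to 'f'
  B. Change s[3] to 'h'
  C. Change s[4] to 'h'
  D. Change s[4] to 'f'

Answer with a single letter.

Option A: s[3]='g'->'f', delta=(6-7)*13^1 mod 1009 = 996, hash=133+996 mod 1009 = 120
Option B: s[3]='g'->'h', delta=(8-7)*13^1 mod 1009 = 13, hash=133+13 mod 1009 = 146
Option C: s[4]='b'->'h', delta=(8-2)*13^0 mod 1009 = 6, hash=133+6 mod 1009 = 139 <-- target
Option D: s[4]='b'->'f', delta=(6-2)*13^0 mod 1009 = 4, hash=133+4 mod 1009 = 137

Answer: C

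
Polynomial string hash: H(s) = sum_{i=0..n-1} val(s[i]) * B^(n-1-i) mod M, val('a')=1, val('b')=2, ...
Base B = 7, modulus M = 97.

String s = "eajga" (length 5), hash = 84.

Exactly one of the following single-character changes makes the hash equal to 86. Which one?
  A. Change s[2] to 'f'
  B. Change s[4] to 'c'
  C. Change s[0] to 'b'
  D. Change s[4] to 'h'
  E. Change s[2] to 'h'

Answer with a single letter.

Option A: s[2]='j'->'f', delta=(6-10)*7^2 mod 97 = 95, hash=84+95 mod 97 = 82
Option B: s[4]='a'->'c', delta=(3-1)*7^0 mod 97 = 2, hash=84+2 mod 97 = 86 <-- target
Option C: s[0]='e'->'b', delta=(2-5)*7^4 mod 97 = 72, hash=84+72 mod 97 = 59
Option D: s[4]='a'->'h', delta=(8-1)*7^0 mod 97 = 7, hash=84+7 mod 97 = 91
Option E: s[2]='j'->'h', delta=(8-10)*7^2 mod 97 = 96, hash=84+96 mod 97 = 83

Answer: B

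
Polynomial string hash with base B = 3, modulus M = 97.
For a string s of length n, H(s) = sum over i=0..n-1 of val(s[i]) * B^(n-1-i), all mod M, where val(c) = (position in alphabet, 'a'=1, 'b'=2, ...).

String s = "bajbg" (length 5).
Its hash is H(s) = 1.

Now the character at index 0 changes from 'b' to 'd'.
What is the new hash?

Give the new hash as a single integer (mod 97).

Answer: 66

Derivation:
val('b') = 2, val('d') = 4
Position k = 0, exponent = n-1-k = 4
B^4 mod M = 3^4 mod 97 = 81
Delta = (4 - 2) * 81 mod 97 = 65
New hash = (1 + 65) mod 97 = 66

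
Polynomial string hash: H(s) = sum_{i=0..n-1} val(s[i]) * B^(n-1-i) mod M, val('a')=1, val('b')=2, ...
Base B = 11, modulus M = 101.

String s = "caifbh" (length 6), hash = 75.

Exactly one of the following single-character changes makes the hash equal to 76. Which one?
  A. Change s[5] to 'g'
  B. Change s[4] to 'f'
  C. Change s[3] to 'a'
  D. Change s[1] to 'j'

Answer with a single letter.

Option A: s[5]='h'->'g', delta=(7-8)*11^0 mod 101 = 100, hash=75+100 mod 101 = 74
Option B: s[4]='b'->'f', delta=(6-2)*11^1 mod 101 = 44, hash=75+44 mod 101 = 18
Option C: s[3]='f'->'a', delta=(1-6)*11^2 mod 101 = 1, hash=75+1 mod 101 = 76 <-- target
Option D: s[1]='a'->'j', delta=(10-1)*11^4 mod 101 = 65, hash=75+65 mod 101 = 39

Answer: C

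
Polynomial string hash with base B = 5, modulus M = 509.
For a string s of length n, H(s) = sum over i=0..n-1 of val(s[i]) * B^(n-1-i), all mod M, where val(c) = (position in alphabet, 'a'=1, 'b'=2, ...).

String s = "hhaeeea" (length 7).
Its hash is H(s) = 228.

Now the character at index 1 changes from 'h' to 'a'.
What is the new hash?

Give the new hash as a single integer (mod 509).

Answer: 240

Derivation:
val('h') = 8, val('a') = 1
Position k = 1, exponent = n-1-k = 5
B^5 mod M = 5^5 mod 509 = 71
Delta = (1 - 8) * 71 mod 509 = 12
New hash = (228 + 12) mod 509 = 240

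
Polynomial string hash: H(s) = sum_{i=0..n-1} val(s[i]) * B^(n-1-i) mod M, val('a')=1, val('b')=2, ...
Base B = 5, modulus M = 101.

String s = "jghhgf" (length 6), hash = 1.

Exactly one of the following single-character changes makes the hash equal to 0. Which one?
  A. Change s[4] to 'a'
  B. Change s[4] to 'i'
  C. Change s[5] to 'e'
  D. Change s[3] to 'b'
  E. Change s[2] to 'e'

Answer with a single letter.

Option A: s[4]='g'->'a', delta=(1-7)*5^1 mod 101 = 71, hash=1+71 mod 101 = 72
Option B: s[4]='g'->'i', delta=(9-7)*5^1 mod 101 = 10, hash=1+10 mod 101 = 11
Option C: s[5]='f'->'e', delta=(5-6)*5^0 mod 101 = 100, hash=1+100 mod 101 = 0 <-- target
Option D: s[3]='h'->'b', delta=(2-8)*5^2 mod 101 = 52, hash=1+52 mod 101 = 53
Option E: s[2]='h'->'e', delta=(5-8)*5^3 mod 101 = 29, hash=1+29 mod 101 = 30

Answer: C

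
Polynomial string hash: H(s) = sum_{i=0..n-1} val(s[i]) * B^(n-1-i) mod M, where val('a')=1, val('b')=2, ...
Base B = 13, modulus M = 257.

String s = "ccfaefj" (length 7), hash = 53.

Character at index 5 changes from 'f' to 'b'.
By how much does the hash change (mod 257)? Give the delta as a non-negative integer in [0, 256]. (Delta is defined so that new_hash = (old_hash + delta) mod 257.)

Answer: 205

Derivation:
Delta formula: (val(new) - val(old)) * B^(n-1-k) mod M
  val('b') - val('f') = 2 - 6 = -4
  B^(n-1-k) = 13^1 mod 257 = 13
  Delta = -4 * 13 mod 257 = 205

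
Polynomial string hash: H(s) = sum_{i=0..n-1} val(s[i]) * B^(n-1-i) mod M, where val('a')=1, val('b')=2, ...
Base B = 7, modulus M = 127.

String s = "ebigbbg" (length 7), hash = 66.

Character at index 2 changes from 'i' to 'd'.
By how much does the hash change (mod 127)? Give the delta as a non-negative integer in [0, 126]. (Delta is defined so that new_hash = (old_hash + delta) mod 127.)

Answer: 60

Derivation:
Delta formula: (val(new) - val(old)) * B^(n-1-k) mod M
  val('d') - val('i') = 4 - 9 = -5
  B^(n-1-k) = 7^4 mod 127 = 115
  Delta = -5 * 115 mod 127 = 60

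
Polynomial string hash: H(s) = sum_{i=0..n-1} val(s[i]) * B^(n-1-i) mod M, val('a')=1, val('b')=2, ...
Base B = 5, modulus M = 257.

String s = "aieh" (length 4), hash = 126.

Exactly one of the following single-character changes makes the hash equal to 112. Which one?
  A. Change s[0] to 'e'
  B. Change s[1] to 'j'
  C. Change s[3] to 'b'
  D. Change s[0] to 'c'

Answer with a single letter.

Answer: A

Derivation:
Option A: s[0]='a'->'e', delta=(5-1)*5^3 mod 257 = 243, hash=126+243 mod 257 = 112 <-- target
Option B: s[1]='i'->'j', delta=(10-9)*5^2 mod 257 = 25, hash=126+25 mod 257 = 151
Option C: s[3]='h'->'b', delta=(2-8)*5^0 mod 257 = 251, hash=126+251 mod 257 = 120
Option D: s[0]='a'->'c', delta=(3-1)*5^3 mod 257 = 250, hash=126+250 mod 257 = 119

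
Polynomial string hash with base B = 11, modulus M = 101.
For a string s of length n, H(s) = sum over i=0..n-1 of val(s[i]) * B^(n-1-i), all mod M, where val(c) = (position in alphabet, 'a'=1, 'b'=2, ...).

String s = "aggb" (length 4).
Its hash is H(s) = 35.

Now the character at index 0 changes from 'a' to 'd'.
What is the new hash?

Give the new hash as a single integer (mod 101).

val('a') = 1, val('d') = 4
Position k = 0, exponent = n-1-k = 3
B^3 mod M = 11^3 mod 101 = 18
Delta = (4 - 1) * 18 mod 101 = 54
New hash = (35 + 54) mod 101 = 89

Answer: 89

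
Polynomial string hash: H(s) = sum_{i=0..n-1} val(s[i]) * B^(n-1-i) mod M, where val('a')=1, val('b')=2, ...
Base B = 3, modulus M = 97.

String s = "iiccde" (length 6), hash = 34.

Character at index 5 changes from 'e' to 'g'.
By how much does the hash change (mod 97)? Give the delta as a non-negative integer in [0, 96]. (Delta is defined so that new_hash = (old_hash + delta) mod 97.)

Answer: 2

Derivation:
Delta formula: (val(new) - val(old)) * B^(n-1-k) mod M
  val('g') - val('e') = 7 - 5 = 2
  B^(n-1-k) = 3^0 mod 97 = 1
  Delta = 2 * 1 mod 97 = 2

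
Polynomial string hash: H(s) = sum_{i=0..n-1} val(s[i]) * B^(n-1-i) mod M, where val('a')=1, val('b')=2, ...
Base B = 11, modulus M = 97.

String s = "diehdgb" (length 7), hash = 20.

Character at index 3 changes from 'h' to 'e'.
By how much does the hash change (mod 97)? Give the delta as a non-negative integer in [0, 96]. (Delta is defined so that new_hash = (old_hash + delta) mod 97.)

Delta formula: (val(new) - val(old)) * B^(n-1-k) mod M
  val('e') - val('h') = 5 - 8 = -3
  B^(n-1-k) = 11^3 mod 97 = 70
  Delta = -3 * 70 mod 97 = 81

Answer: 81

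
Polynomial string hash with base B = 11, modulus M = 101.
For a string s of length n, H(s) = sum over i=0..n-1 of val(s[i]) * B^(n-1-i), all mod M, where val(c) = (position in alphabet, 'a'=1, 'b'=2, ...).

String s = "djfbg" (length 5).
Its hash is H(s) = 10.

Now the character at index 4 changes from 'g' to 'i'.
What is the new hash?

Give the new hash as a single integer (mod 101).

val('g') = 7, val('i') = 9
Position k = 4, exponent = n-1-k = 0
B^0 mod M = 11^0 mod 101 = 1
Delta = (9 - 7) * 1 mod 101 = 2
New hash = (10 + 2) mod 101 = 12

Answer: 12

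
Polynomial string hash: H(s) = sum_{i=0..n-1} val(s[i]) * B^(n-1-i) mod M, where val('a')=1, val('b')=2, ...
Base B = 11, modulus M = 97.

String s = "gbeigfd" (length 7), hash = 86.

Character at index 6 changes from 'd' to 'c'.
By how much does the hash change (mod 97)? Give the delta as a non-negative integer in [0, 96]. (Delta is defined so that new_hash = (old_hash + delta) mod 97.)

Answer: 96

Derivation:
Delta formula: (val(new) - val(old)) * B^(n-1-k) mod M
  val('c') - val('d') = 3 - 4 = -1
  B^(n-1-k) = 11^0 mod 97 = 1
  Delta = -1 * 1 mod 97 = 96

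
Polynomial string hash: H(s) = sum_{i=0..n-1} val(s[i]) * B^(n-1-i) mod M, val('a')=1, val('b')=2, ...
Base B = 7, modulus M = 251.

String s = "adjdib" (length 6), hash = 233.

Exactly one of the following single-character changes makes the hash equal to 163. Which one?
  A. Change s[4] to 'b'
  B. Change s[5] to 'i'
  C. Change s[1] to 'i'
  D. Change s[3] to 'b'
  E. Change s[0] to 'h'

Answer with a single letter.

Answer: E

Derivation:
Option A: s[4]='i'->'b', delta=(2-9)*7^1 mod 251 = 202, hash=233+202 mod 251 = 184
Option B: s[5]='b'->'i', delta=(9-2)*7^0 mod 251 = 7, hash=233+7 mod 251 = 240
Option C: s[1]='d'->'i', delta=(9-4)*7^4 mod 251 = 208, hash=233+208 mod 251 = 190
Option D: s[3]='d'->'b', delta=(2-4)*7^2 mod 251 = 153, hash=233+153 mod 251 = 135
Option E: s[0]='a'->'h', delta=(8-1)*7^5 mod 251 = 181, hash=233+181 mod 251 = 163 <-- target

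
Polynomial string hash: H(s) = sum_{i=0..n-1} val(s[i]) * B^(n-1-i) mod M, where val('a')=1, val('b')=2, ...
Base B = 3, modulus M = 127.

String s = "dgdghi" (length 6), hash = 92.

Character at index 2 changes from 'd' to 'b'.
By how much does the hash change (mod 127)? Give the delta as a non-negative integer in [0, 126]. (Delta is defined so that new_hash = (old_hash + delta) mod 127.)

Delta formula: (val(new) - val(old)) * B^(n-1-k) mod M
  val('b') - val('d') = 2 - 4 = -2
  B^(n-1-k) = 3^3 mod 127 = 27
  Delta = -2 * 27 mod 127 = 73

Answer: 73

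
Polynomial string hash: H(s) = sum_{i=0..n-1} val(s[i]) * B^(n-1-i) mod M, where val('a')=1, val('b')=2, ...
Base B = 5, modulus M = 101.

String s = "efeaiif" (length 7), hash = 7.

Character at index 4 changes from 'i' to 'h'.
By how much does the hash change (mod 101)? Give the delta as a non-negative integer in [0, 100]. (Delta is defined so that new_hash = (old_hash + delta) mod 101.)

Answer: 76

Derivation:
Delta formula: (val(new) - val(old)) * B^(n-1-k) mod M
  val('h') - val('i') = 8 - 9 = -1
  B^(n-1-k) = 5^2 mod 101 = 25
  Delta = -1 * 25 mod 101 = 76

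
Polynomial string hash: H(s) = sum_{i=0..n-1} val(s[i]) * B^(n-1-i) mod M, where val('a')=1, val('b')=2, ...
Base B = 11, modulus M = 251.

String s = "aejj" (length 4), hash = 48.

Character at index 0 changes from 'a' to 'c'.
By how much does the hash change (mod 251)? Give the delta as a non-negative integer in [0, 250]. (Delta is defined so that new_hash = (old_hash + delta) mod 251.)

Delta formula: (val(new) - val(old)) * B^(n-1-k) mod M
  val('c') - val('a') = 3 - 1 = 2
  B^(n-1-k) = 11^3 mod 251 = 76
  Delta = 2 * 76 mod 251 = 152

Answer: 152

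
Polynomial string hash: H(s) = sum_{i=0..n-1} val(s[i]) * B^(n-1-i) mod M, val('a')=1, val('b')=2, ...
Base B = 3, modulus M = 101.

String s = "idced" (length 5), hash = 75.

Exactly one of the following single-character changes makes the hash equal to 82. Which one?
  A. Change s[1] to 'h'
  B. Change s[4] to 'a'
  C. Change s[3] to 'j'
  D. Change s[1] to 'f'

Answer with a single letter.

Option A: s[1]='d'->'h', delta=(8-4)*3^3 mod 101 = 7, hash=75+7 mod 101 = 82 <-- target
Option B: s[4]='d'->'a', delta=(1-4)*3^0 mod 101 = 98, hash=75+98 mod 101 = 72
Option C: s[3]='e'->'j', delta=(10-5)*3^1 mod 101 = 15, hash=75+15 mod 101 = 90
Option D: s[1]='d'->'f', delta=(6-4)*3^3 mod 101 = 54, hash=75+54 mod 101 = 28

Answer: A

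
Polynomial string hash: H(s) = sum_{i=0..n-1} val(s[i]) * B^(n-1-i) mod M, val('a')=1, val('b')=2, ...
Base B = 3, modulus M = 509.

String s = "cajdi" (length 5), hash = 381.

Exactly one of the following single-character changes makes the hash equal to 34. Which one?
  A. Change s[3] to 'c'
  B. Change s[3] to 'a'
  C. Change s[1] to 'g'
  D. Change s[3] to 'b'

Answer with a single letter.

Answer: C

Derivation:
Option A: s[3]='d'->'c', delta=(3-4)*3^1 mod 509 = 506, hash=381+506 mod 509 = 378
Option B: s[3]='d'->'a', delta=(1-4)*3^1 mod 509 = 500, hash=381+500 mod 509 = 372
Option C: s[1]='a'->'g', delta=(7-1)*3^3 mod 509 = 162, hash=381+162 mod 509 = 34 <-- target
Option D: s[3]='d'->'b', delta=(2-4)*3^1 mod 509 = 503, hash=381+503 mod 509 = 375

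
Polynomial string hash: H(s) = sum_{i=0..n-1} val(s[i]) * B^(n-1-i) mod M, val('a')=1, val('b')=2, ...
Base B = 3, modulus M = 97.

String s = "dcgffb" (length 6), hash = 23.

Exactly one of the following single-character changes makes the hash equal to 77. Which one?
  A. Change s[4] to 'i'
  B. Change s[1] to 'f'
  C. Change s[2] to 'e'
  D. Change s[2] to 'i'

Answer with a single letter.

Answer: D

Derivation:
Option A: s[4]='f'->'i', delta=(9-6)*3^1 mod 97 = 9, hash=23+9 mod 97 = 32
Option B: s[1]='c'->'f', delta=(6-3)*3^4 mod 97 = 49, hash=23+49 mod 97 = 72
Option C: s[2]='g'->'e', delta=(5-7)*3^3 mod 97 = 43, hash=23+43 mod 97 = 66
Option D: s[2]='g'->'i', delta=(9-7)*3^3 mod 97 = 54, hash=23+54 mod 97 = 77 <-- target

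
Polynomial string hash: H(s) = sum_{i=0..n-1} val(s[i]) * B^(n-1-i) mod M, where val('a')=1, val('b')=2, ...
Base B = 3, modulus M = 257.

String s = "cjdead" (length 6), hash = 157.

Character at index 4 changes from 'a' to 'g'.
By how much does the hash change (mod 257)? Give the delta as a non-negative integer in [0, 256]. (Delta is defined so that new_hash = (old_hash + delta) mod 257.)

Delta formula: (val(new) - val(old)) * B^(n-1-k) mod M
  val('g') - val('a') = 7 - 1 = 6
  B^(n-1-k) = 3^1 mod 257 = 3
  Delta = 6 * 3 mod 257 = 18

Answer: 18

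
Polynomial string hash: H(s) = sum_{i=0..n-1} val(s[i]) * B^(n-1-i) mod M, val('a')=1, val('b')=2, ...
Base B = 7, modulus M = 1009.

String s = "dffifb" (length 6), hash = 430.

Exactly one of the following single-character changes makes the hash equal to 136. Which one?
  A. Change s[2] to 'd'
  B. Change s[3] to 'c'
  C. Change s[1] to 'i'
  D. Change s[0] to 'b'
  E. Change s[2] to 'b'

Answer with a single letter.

Option A: s[2]='f'->'d', delta=(4-6)*7^3 mod 1009 = 323, hash=430+323 mod 1009 = 753
Option B: s[3]='i'->'c', delta=(3-9)*7^2 mod 1009 = 715, hash=430+715 mod 1009 = 136 <-- target
Option C: s[1]='f'->'i', delta=(9-6)*7^4 mod 1009 = 140, hash=430+140 mod 1009 = 570
Option D: s[0]='d'->'b', delta=(2-4)*7^5 mod 1009 = 692, hash=430+692 mod 1009 = 113
Option E: s[2]='f'->'b', delta=(2-6)*7^3 mod 1009 = 646, hash=430+646 mod 1009 = 67

Answer: B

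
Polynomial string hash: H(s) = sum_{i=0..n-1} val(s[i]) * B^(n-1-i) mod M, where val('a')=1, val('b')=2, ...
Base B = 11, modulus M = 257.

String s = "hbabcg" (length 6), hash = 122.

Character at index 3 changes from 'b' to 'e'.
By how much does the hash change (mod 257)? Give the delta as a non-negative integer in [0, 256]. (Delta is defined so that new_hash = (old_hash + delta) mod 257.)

Answer: 106

Derivation:
Delta formula: (val(new) - val(old)) * B^(n-1-k) mod M
  val('e') - val('b') = 5 - 2 = 3
  B^(n-1-k) = 11^2 mod 257 = 121
  Delta = 3 * 121 mod 257 = 106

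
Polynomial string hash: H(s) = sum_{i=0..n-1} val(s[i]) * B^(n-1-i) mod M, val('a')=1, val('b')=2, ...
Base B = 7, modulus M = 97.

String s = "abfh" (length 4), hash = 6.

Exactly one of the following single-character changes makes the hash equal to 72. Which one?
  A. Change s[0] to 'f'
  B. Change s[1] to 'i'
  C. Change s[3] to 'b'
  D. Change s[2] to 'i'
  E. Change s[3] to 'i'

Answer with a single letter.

Option A: s[0]='a'->'f', delta=(6-1)*7^3 mod 97 = 66, hash=6+66 mod 97 = 72 <-- target
Option B: s[1]='b'->'i', delta=(9-2)*7^2 mod 97 = 52, hash=6+52 mod 97 = 58
Option C: s[3]='h'->'b', delta=(2-8)*7^0 mod 97 = 91, hash=6+91 mod 97 = 0
Option D: s[2]='f'->'i', delta=(9-6)*7^1 mod 97 = 21, hash=6+21 mod 97 = 27
Option E: s[3]='h'->'i', delta=(9-8)*7^0 mod 97 = 1, hash=6+1 mod 97 = 7

Answer: A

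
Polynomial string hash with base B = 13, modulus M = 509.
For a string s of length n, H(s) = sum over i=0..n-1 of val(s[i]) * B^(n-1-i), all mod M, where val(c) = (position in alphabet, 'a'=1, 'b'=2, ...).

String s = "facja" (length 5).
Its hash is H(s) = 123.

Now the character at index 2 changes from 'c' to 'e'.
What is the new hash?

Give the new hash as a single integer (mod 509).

val('c') = 3, val('e') = 5
Position k = 2, exponent = n-1-k = 2
B^2 mod M = 13^2 mod 509 = 169
Delta = (5 - 3) * 169 mod 509 = 338
New hash = (123 + 338) mod 509 = 461

Answer: 461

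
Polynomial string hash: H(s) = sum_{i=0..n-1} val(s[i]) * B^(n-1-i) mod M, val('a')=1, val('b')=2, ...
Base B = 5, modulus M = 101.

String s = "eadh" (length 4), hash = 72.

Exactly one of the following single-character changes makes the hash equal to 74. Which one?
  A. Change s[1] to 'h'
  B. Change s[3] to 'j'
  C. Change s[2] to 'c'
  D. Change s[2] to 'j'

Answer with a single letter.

Option A: s[1]='a'->'h', delta=(8-1)*5^2 mod 101 = 74, hash=72+74 mod 101 = 45
Option B: s[3]='h'->'j', delta=(10-8)*5^0 mod 101 = 2, hash=72+2 mod 101 = 74 <-- target
Option C: s[2]='d'->'c', delta=(3-4)*5^1 mod 101 = 96, hash=72+96 mod 101 = 67
Option D: s[2]='d'->'j', delta=(10-4)*5^1 mod 101 = 30, hash=72+30 mod 101 = 1

Answer: B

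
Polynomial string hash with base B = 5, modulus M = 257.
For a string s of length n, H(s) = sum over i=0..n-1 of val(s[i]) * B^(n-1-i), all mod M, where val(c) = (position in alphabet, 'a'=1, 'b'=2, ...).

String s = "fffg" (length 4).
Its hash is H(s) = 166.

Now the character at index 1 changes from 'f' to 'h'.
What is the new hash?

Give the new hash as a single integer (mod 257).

Answer: 216

Derivation:
val('f') = 6, val('h') = 8
Position k = 1, exponent = n-1-k = 2
B^2 mod M = 5^2 mod 257 = 25
Delta = (8 - 6) * 25 mod 257 = 50
New hash = (166 + 50) mod 257 = 216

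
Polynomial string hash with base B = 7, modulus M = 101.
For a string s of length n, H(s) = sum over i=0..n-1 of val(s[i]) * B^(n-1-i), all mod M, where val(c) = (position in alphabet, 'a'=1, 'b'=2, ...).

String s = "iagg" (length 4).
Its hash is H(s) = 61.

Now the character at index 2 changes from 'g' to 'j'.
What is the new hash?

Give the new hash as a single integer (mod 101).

val('g') = 7, val('j') = 10
Position k = 2, exponent = n-1-k = 1
B^1 mod M = 7^1 mod 101 = 7
Delta = (10 - 7) * 7 mod 101 = 21
New hash = (61 + 21) mod 101 = 82

Answer: 82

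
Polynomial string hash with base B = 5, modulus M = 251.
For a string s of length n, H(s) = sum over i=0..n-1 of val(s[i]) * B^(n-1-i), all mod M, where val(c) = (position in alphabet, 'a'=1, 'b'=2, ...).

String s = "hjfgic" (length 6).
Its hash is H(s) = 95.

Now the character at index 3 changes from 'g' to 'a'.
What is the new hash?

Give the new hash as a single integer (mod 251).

Answer: 196

Derivation:
val('g') = 7, val('a') = 1
Position k = 3, exponent = n-1-k = 2
B^2 mod M = 5^2 mod 251 = 25
Delta = (1 - 7) * 25 mod 251 = 101
New hash = (95 + 101) mod 251 = 196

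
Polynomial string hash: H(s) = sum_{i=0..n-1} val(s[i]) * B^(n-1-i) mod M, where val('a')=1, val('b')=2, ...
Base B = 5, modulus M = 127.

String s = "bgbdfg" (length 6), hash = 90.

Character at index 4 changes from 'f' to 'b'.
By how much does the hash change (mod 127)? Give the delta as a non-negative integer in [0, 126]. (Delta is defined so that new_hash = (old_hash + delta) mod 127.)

Delta formula: (val(new) - val(old)) * B^(n-1-k) mod M
  val('b') - val('f') = 2 - 6 = -4
  B^(n-1-k) = 5^1 mod 127 = 5
  Delta = -4 * 5 mod 127 = 107

Answer: 107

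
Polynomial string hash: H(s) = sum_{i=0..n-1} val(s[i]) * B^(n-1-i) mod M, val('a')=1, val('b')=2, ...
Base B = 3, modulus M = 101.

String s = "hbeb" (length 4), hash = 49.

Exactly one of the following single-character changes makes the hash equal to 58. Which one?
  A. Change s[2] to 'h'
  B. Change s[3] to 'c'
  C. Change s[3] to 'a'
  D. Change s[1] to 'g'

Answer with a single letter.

Answer: A

Derivation:
Option A: s[2]='e'->'h', delta=(8-5)*3^1 mod 101 = 9, hash=49+9 mod 101 = 58 <-- target
Option B: s[3]='b'->'c', delta=(3-2)*3^0 mod 101 = 1, hash=49+1 mod 101 = 50
Option C: s[3]='b'->'a', delta=(1-2)*3^0 mod 101 = 100, hash=49+100 mod 101 = 48
Option D: s[1]='b'->'g', delta=(7-2)*3^2 mod 101 = 45, hash=49+45 mod 101 = 94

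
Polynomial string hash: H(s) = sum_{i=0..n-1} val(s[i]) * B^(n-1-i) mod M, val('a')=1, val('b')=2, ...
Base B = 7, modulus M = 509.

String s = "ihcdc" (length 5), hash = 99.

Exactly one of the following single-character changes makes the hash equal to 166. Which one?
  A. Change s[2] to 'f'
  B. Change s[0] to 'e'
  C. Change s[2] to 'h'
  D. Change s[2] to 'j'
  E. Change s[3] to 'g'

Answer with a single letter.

Option A: s[2]='c'->'f', delta=(6-3)*7^2 mod 509 = 147, hash=99+147 mod 509 = 246
Option B: s[0]='i'->'e', delta=(5-9)*7^4 mod 509 = 67, hash=99+67 mod 509 = 166 <-- target
Option C: s[2]='c'->'h', delta=(8-3)*7^2 mod 509 = 245, hash=99+245 mod 509 = 344
Option D: s[2]='c'->'j', delta=(10-3)*7^2 mod 509 = 343, hash=99+343 mod 509 = 442
Option E: s[3]='d'->'g', delta=(7-4)*7^1 mod 509 = 21, hash=99+21 mod 509 = 120

Answer: B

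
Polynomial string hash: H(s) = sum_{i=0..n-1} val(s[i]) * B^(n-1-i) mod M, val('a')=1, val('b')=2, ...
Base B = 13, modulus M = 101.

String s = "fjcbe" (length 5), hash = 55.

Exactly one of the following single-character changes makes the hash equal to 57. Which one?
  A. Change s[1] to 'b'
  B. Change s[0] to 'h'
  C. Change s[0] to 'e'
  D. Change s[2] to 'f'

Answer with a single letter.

Option A: s[1]='j'->'b', delta=(2-10)*13^3 mod 101 = 99, hash=55+99 mod 101 = 53
Option B: s[0]='f'->'h', delta=(8-6)*13^4 mod 101 = 57, hash=55+57 mod 101 = 11
Option C: s[0]='f'->'e', delta=(5-6)*13^4 mod 101 = 22, hash=55+22 mod 101 = 77
Option D: s[2]='c'->'f', delta=(6-3)*13^2 mod 101 = 2, hash=55+2 mod 101 = 57 <-- target

Answer: D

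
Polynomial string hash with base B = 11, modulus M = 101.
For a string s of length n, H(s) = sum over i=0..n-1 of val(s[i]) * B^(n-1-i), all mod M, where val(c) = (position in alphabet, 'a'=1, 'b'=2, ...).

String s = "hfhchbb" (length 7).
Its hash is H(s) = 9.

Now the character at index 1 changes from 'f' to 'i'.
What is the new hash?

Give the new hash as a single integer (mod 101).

Answer: 79

Derivation:
val('f') = 6, val('i') = 9
Position k = 1, exponent = n-1-k = 5
B^5 mod M = 11^5 mod 101 = 57
Delta = (9 - 6) * 57 mod 101 = 70
New hash = (9 + 70) mod 101 = 79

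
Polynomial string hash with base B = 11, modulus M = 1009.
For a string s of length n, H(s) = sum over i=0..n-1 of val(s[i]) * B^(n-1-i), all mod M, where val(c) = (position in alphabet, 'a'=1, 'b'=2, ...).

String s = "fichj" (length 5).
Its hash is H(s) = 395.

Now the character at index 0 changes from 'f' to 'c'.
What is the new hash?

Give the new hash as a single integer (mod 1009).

val('f') = 6, val('c') = 3
Position k = 0, exponent = n-1-k = 4
B^4 mod M = 11^4 mod 1009 = 515
Delta = (3 - 6) * 515 mod 1009 = 473
New hash = (395 + 473) mod 1009 = 868

Answer: 868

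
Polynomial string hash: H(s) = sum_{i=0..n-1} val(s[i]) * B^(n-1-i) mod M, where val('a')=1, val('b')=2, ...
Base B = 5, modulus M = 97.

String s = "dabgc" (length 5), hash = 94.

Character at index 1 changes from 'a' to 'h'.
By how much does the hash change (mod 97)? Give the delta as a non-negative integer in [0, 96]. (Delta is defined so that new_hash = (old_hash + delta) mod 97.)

Delta formula: (val(new) - val(old)) * B^(n-1-k) mod M
  val('h') - val('a') = 8 - 1 = 7
  B^(n-1-k) = 5^3 mod 97 = 28
  Delta = 7 * 28 mod 97 = 2

Answer: 2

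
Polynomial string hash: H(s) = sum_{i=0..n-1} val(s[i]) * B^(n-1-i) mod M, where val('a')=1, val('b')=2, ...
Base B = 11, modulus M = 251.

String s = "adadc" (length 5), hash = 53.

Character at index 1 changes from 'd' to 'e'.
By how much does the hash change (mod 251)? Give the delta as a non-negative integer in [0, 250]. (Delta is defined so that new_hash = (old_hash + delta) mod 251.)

Delta formula: (val(new) - val(old)) * B^(n-1-k) mod M
  val('e') - val('d') = 5 - 4 = 1
  B^(n-1-k) = 11^3 mod 251 = 76
  Delta = 1 * 76 mod 251 = 76

Answer: 76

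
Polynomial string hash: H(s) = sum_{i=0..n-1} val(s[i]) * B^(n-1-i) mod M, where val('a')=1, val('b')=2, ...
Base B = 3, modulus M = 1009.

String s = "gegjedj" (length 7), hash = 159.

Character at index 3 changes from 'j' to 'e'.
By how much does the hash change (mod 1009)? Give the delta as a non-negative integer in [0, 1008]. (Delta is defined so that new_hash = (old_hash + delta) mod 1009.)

Answer: 874

Derivation:
Delta formula: (val(new) - val(old)) * B^(n-1-k) mod M
  val('e') - val('j') = 5 - 10 = -5
  B^(n-1-k) = 3^3 mod 1009 = 27
  Delta = -5 * 27 mod 1009 = 874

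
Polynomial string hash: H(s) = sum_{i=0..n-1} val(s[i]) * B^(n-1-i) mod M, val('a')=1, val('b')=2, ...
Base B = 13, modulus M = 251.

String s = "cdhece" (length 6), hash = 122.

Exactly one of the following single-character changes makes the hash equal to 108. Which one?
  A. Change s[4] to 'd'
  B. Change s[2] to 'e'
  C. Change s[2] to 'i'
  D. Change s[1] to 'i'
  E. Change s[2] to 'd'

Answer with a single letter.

Option A: s[4]='c'->'d', delta=(4-3)*13^1 mod 251 = 13, hash=122+13 mod 251 = 135
Option B: s[2]='h'->'e', delta=(5-8)*13^3 mod 251 = 186, hash=122+186 mod 251 = 57
Option C: s[2]='h'->'i', delta=(9-8)*13^3 mod 251 = 189, hash=122+189 mod 251 = 60
Option D: s[1]='d'->'i', delta=(9-4)*13^4 mod 251 = 237, hash=122+237 mod 251 = 108 <-- target
Option E: s[2]='h'->'d', delta=(4-8)*13^3 mod 251 = 248, hash=122+248 mod 251 = 119

Answer: D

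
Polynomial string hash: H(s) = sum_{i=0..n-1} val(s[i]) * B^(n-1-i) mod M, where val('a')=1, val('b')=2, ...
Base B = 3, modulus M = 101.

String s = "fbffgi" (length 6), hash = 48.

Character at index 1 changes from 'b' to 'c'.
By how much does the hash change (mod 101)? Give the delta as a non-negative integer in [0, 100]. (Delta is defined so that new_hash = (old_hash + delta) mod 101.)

Delta formula: (val(new) - val(old)) * B^(n-1-k) mod M
  val('c') - val('b') = 3 - 2 = 1
  B^(n-1-k) = 3^4 mod 101 = 81
  Delta = 1 * 81 mod 101 = 81

Answer: 81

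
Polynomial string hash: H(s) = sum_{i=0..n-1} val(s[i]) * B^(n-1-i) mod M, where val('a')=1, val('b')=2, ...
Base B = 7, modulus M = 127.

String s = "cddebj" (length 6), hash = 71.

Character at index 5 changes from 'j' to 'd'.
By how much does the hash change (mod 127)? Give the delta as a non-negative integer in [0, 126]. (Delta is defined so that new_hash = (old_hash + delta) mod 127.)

Delta formula: (val(new) - val(old)) * B^(n-1-k) mod M
  val('d') - val('j') = 4 - 10 = -6
  B^(n-1-k) = 7^0 mod 127 = 1
  Delta = -6 * 1 mod 127 = 121

Answer: 121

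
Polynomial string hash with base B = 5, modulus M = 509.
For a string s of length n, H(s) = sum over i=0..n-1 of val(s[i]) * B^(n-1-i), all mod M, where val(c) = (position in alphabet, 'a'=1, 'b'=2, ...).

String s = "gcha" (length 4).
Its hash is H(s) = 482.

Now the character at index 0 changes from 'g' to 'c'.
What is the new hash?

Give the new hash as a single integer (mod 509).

val('g') = 7, val('c') = 3
Position k = 0, exponent = n-1-k = 3
B^3 mod M = 5^3 mod 509 = 125
Delta = (3 - 7) * 125 mod 509 = 9
New hash = (482 + 9) mod 509 = 491

Answer: 491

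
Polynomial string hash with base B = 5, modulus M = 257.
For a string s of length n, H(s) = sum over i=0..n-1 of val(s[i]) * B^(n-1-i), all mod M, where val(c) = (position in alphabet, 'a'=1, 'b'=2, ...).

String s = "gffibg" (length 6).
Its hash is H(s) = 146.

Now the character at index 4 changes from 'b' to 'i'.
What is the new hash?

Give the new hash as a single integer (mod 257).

val('b') = 2, val('i') = 9
Position k = 4, exponent = n-1-k = 1
B^1 mod M = 5^1 mod 257 = 5
Delta = (9 - 2) * 5 mod 257 = 35
New hash = (146 + 35) mod 257 = 181

Answer: 181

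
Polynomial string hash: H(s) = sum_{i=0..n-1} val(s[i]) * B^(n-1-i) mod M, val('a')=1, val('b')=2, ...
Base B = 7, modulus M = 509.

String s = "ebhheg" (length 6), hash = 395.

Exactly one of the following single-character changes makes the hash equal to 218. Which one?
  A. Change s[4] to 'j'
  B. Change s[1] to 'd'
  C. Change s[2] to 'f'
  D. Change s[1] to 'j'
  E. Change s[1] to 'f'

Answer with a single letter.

Option A: s[4]='e'->'j', delta=(10-5)*7^1 mod 509 = 35, hash=395+35 mod 509 = 430
Option B: s[1]='b'->'d', delta=(4-2)*7^4 mod 509 = 221, hash=395+221 mod 509 = 107
Option C: s[2]='h'->'f', delta=(6-8)*7^3 mod 509 = 332, hash=395+332 mod 509 = 218 <-- target
Option D: s[1]='b'->'j', delta=(10-2)*7^4 mod 509 = 375, hash=395+375 mod 509 = 261
Option E: s[1]='b'->'f', delta=(6-2)*7^4 mod 509 = 442, hash=395+442 mod 509 = 328

Answer: C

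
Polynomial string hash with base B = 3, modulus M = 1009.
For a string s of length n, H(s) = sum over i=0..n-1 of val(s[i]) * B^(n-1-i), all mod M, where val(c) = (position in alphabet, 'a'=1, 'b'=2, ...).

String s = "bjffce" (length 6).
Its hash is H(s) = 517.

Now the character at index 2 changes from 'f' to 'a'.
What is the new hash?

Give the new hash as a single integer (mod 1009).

Answer: 382

Derivation:
val('f') = 6, val('a') = 1
Position k = 2, exponent = n-1-k = 3
B^3 mod M = 3^3 mod 1009 = 27
Delta = (1 - 6) * 27 mod 1009 = 874
New hash = (517 + 874) mod 1009 = 382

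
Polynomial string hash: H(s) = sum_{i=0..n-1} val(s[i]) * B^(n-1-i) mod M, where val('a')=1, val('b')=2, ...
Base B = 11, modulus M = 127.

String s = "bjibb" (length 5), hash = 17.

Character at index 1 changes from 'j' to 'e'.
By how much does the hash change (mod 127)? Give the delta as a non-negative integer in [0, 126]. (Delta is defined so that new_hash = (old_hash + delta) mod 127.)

Delta formula: (val(new) - val(old)) * B^(n-1-k) mod M
  val('e') - val('j') = 5 - 10 = -5
  B^(n-1-k) = 11^3 mod 127 = 61
  Delta = -5 * 61 mod 127 = 76

Answer: 76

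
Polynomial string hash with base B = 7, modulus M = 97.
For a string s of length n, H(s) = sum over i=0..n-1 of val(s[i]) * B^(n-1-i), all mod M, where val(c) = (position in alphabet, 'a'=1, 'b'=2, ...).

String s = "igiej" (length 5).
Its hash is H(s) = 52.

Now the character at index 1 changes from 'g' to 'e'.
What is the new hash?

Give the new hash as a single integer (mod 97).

val('g') = 7, val('e') = 5
Position k = 1, exponent = n-1-k = 3
B^3 mod M = 7^3 mod 97 = 52
Delta = (5 - 7) * 52 mod 97 = 90
New hash = (52 + 90) mod 97 = 45

Answer: 45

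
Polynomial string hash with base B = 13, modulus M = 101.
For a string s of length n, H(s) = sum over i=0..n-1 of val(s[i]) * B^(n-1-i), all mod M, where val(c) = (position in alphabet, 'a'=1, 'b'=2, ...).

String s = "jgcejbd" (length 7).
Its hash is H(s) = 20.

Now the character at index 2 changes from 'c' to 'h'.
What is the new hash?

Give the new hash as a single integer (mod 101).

val('c') = 3, val('h') = 8
Position k = 2, exponent = n-1-k = 4
B^4 mod M = 13^4 mod 101 = 79
Delta = (8 - 3) * 79 mod 101 = 92
New hash = (20 + 92) mod 101 = 11

Answer: 11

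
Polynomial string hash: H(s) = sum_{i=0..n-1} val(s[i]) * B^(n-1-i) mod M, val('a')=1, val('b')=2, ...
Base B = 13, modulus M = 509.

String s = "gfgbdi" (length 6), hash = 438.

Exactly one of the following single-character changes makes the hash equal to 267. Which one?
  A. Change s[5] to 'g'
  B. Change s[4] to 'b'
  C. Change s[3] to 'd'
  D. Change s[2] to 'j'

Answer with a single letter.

Answer: C

Derivation:
Option A: s[5]='i'->'g', delta=(7-9)*13^0 mod 509 = 507, hash=438+507 mod 509 = 436
Option B: s[4]='d'->'b', delta=(2-4)*13^1 mod 509 = 483, hash=438+483 mod 509 = 412
Option C: s[3]='b'->'d', delta=(4-2)*13^2 mod 509 = 338, hash=438+338 mod 509 = 267 <-- target
Option D: s[2]='g'->'j', delta=(10-7)*13^3 mod 509 = 483, hash=438+483 mod 509 = 412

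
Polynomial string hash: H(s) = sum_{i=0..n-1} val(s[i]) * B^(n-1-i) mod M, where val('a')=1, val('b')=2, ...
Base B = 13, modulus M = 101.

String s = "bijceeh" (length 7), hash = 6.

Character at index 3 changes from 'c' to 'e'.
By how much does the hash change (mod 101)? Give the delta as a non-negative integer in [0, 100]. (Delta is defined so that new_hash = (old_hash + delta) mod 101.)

Answer: 51

Derivation:
Delta formula: (val(new) - val(old)) * B^(n-1-k) mod M
  val('e') - val('c') = 5 - 3 = 2
  B^(n-1-k) = 13^3 mod 101 = 76
  Delta = 2 * 76 mod 101 = 51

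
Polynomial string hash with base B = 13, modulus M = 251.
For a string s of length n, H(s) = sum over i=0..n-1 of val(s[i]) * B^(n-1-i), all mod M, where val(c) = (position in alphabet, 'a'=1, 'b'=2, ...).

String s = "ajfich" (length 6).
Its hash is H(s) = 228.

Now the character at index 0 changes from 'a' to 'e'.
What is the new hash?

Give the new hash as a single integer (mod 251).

Answer: 233

Derivation:
val('a') = 1, val('e') = 5
Position k = 0, exponent = n-1-k = 5
B^5 mod M = 13^5 mod 251 = 64
Delta = (5 - 1) * 64 mod 251 = 5
New hash = (228 + 5) mod 251 = 233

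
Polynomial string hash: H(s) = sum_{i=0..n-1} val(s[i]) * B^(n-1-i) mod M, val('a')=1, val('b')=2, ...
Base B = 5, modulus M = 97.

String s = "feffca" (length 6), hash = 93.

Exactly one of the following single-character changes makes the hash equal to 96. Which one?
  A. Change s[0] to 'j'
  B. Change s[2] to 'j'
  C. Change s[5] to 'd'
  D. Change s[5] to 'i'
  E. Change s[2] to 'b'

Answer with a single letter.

Answer: C

Derivation:
Option A: s[0]='f'->'j', delta=(10-6)*5^5 mod 97 = 84, hash=93+84 mod 97 = 80
Option B: s[2]='f'->'j', delta=(10-6)*5^3 mod 97 = 15, hash=93+15 mod 97 = 11
Option C: s[5]='a'->'d', delta=(4-1)*5^0 mod 97 = 3, hash=93+3 mod 97 = 96 <-- target
Option D: s[5]='a'->'i', delta=(9-1)*5^0 mod 97 = 8, hash=93+8 mod 97 = 4
Option E: s[2]='f'->'b', delta=(2-6)*5^3 mod 97 = 82, hash=93+82 mod 97 = 78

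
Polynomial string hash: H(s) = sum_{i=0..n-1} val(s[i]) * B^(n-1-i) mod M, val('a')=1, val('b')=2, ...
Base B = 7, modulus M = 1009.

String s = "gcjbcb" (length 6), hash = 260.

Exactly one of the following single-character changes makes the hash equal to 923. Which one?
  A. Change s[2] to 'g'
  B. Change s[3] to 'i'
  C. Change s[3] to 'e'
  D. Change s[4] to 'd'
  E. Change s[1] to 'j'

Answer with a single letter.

Answer: E

Derivation:
Option A: s[2]='j'->'g', delta=(7-10)*7^3 mod 1009 = 989, hash=260+989 mod 1009 = 240
Option B: s[3]='b'->'i', delta=(9-2)*7^2 mod 1009 = 343, hash=260+343 mod 1009 = 603
Option C: s[3]='b'->'e', delta=(5-2)*7^2 mod 1009 = 147, hash=260+147 mod 1009 = 407
Option D: s[4]='c'->'d', delta=(4-3)*7^1 mod 1009 = 7, hash=260+7 mod 1009 = 267
Option E: s[1]='c'->'j', delta=(10-3)*7^4 mod 1009 = 663, hash=260+663 mod 1009 = 923 <-- target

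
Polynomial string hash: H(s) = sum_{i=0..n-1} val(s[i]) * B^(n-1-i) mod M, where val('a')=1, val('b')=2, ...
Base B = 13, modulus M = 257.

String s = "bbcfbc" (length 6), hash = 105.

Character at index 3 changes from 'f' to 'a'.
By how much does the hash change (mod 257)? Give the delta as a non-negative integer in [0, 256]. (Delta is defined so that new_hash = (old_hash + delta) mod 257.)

Delta formula: (val(new) - val(old)) * B^(n-1-k) mod M
  val('a') - val('f') = 1 - 6 = -5
  B^(n-1-k) = 13^2 mod 257 = 169
  Delta = -5 * 169 mod 257 = 183

Answer: 183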